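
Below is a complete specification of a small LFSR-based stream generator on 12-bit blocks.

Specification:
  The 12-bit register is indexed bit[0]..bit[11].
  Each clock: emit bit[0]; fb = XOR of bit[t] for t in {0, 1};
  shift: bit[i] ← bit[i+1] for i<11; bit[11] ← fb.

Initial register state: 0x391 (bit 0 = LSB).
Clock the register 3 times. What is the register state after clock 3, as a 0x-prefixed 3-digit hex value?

reg_0 = 0x391
clock 1: out=1, reg = 0x9C8
clock 2: out=0, reg = 0x4E4
clock 3: out=0, reg = 0x272

0x272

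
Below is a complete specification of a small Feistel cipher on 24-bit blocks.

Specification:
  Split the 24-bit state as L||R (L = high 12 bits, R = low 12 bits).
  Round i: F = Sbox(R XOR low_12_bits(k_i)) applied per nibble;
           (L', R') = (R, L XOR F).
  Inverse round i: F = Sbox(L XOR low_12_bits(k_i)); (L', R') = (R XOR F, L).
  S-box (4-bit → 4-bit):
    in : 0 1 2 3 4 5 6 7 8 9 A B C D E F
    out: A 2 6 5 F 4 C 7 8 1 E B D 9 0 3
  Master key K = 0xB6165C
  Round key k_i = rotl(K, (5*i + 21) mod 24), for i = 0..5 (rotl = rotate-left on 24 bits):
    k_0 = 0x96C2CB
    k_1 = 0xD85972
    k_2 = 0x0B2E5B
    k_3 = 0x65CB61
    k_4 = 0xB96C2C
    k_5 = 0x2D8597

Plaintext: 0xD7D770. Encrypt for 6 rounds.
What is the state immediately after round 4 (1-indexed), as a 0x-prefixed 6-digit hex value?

0xCD9A77

s_0 = plaintext = 0xD7D770
s_1 = Round(s_0, k_0) = 0x7709C6
s_2 = Round(s_1, k_1) = 0x9C6DCF
s_3 = Round(s_2, k_2) = 0xDCFCD9
s_4 = Round(s_3, k_3) = 0xCD9A77
s_5 = Round(s_4, k_4) = 0xA77092
s_6 = Round(s_5, k_5) = 0x092ED3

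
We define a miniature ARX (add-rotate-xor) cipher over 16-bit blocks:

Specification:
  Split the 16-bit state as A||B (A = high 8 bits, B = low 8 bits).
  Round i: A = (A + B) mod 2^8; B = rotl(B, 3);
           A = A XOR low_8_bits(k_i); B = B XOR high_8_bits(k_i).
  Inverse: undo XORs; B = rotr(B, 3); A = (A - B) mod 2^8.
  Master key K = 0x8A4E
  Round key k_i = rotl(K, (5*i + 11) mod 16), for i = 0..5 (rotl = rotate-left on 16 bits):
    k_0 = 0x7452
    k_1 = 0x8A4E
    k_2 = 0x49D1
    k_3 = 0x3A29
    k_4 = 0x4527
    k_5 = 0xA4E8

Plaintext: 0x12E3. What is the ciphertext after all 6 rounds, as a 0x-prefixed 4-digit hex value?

0xC68F

s_0 = plaintext = 0x12E3
s_1 = Round(s_0, k_0) = 0xA76B
s_2 = Round(s_1, k_1) = 0x5CD1
s_3 = Round(s_2, k_2) = 0xFCC7
s_4 = Round(s_3, k_3) = 0xEA04
s_5 = Round(s_4, k_4) = 0xC965
s_6 = Round(s_5, k_5) = 0xC68F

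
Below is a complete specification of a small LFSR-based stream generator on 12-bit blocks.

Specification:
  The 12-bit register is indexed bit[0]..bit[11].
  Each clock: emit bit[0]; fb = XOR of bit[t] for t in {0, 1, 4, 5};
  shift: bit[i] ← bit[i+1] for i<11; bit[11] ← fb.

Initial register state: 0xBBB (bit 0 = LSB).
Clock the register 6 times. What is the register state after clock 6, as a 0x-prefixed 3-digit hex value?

0x02E

reg_0 = 0xBBB
clock 1: out=1, reg = 0x5DD
clock 2: out=1, reg = 0x2EE
clock 3: out=0, reg = 0x177
clock 4: out=1, reg = 0x0BB
clock 5: out=1, reg = 0x05D
clock 6: out=1, reg = 0x02E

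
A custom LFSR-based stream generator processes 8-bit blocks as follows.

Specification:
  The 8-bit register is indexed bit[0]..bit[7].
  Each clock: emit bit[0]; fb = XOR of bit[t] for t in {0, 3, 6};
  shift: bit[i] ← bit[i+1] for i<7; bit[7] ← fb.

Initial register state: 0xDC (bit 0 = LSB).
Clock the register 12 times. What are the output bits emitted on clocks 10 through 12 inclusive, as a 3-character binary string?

reg_0 = 0xDC
clock 1: out=0, reg = 0x6E
clock 2: out=0, reg = 0x37
clock 3: out=1, reg = 0x9B
clock 4: out=1, reg = 0x4D
clock 5: out=1, reg = 0xA6
clock 6: out=0, reg = 0x53
clock 7: out=1, reg = 0x29
clock 8: out=1, reg = 0x14
clock 9: out=0, reg = 0x0A
clock 10: out=0, reg = 0x85
clock 11: out=1, reg = 0xC2
clock 12: out=0, reg = 0xE1

010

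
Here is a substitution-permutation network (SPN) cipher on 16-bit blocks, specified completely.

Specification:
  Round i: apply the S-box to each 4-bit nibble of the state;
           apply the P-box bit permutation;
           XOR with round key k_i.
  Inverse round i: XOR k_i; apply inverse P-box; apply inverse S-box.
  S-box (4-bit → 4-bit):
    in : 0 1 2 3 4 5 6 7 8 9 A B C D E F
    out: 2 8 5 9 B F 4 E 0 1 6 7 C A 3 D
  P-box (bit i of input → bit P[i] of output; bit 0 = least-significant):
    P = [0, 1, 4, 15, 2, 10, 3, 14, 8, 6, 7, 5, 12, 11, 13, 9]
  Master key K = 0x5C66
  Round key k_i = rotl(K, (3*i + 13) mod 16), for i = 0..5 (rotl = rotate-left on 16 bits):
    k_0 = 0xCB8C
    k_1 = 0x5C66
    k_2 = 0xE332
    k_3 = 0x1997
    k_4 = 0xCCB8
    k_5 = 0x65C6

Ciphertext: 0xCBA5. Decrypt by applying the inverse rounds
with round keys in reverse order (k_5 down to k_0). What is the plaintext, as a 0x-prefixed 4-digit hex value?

s_0 = ciphertext = 0xCBA5
s_1 = InvRound(s_0, k_5) = 0x7D04
s_2 = InvRound(s_1, k_4) = 0x2F2C
s_3 = InvRound(s_2, k_3) = 0xFCAB
s_4 = InvRound(s_3, k_2) = 0x42A2
s_5 = InvRound(s_4, k_1) = 0x4AE8
s_6 = InvRound(s_5, k_0) = 0x8491

0x8491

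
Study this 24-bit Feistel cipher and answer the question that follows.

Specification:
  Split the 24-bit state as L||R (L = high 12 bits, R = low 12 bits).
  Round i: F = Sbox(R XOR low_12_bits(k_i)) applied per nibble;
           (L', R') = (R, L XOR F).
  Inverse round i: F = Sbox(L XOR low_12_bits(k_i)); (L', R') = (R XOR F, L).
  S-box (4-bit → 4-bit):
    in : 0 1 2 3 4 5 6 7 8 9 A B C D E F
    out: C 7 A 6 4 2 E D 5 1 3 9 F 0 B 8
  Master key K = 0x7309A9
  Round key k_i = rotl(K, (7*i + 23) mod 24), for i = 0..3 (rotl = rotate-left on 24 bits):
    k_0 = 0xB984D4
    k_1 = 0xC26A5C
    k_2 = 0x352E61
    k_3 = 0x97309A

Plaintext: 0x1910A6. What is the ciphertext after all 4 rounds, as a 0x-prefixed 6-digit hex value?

0xBD8191

s_0 = plaintext = 0x1910A6
s_1 = Round(s_0, k_0) = 0x0A654B
s_2 = Round(s_1, k_1) = 0x54B8DB
s_3 = Round(s_2, k_2) = 0x8DBBD8
s_4 = Round(s_3, k_3) = 0xBD8191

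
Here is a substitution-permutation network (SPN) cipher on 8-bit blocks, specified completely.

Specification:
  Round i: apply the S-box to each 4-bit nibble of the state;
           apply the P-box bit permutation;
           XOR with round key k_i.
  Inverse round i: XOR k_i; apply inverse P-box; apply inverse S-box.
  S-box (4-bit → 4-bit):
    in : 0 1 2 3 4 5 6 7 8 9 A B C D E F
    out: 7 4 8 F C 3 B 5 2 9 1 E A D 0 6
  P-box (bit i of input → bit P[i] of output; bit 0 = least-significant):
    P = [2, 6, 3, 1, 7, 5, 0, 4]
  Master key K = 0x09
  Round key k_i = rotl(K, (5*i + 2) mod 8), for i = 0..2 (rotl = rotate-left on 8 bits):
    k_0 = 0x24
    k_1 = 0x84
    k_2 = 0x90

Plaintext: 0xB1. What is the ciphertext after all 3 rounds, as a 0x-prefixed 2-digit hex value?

0xFA

s_0 = plaintext = 0xB1
s_1 = Round(s_0, k_0) = 0x1D
s_2 = Round(s_1, k_1) = 0x8B
s_3 = Round(s_2, k_2) = 0xFA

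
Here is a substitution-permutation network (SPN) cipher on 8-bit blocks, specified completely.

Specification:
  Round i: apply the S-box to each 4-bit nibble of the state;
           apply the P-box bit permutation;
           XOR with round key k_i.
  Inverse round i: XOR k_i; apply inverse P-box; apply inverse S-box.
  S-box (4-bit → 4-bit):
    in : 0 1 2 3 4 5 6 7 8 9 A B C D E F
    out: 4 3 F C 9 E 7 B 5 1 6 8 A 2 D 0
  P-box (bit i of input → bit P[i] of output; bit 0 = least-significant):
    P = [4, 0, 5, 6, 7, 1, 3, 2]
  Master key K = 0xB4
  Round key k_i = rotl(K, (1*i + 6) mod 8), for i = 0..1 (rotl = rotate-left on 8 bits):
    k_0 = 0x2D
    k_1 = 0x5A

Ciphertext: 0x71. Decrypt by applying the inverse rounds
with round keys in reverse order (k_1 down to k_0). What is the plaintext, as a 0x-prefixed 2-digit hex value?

0x7D

s_0 = ciphertext = 0x71
s_1 = InvRound(s_0, k_1) = 0xAA
s_2 = InvRound(s_1, k_0) = 0x7D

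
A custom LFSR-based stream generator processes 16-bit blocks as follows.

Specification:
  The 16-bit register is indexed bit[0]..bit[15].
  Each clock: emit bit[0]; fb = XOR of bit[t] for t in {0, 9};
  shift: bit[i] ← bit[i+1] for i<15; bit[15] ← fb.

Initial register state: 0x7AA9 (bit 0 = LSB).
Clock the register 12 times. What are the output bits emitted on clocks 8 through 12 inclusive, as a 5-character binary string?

reg_0 = 0x7AA9
clock 1: out=1, reg = 0x3D54
clock 2: out=0, reg = 0x1EAA
clock 3: out=0, reg = 0x8F55
clock 4: out=1, reg = 0x47AA
clock 5: out=0, reg = 0xA3D5
clock 6: out=1, reg = 0x51EA
clock 7: out=0, reg = 0x28F5
clock 8: out=1, reg = 0x947A
clock 9: out=0, reg = 0x4A3D
clock 10: out=1, reg = 0x251E
clock 11: out=0, reg = 0x128F
clock 12: out=1, reg = 0x0947

10101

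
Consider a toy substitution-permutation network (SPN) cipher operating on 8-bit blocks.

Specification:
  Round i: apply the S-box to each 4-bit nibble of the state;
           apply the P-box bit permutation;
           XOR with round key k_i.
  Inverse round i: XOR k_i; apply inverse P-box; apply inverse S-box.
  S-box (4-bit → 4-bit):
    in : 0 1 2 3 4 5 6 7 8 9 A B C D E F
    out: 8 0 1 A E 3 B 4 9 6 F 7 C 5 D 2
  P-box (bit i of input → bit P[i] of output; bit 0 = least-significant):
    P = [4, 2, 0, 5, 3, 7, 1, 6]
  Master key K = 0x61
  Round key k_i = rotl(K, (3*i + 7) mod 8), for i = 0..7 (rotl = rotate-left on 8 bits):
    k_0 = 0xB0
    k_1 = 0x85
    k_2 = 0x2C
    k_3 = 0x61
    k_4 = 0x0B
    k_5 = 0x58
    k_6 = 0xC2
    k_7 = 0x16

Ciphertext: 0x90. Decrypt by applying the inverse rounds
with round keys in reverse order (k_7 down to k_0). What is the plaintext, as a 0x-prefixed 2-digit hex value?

s_0 = ciphertext = 0x90
s_1 = InvRound(s_0, k_7) = 0x9F
s_2 = InvRound(s_1, k_6) = 0x8B
s_3 = InvRound(s_2, k_5) = 0x4D
s_4 = InvRound(s_3, k_4) = 0xCF
s_5 = InvRound(s_4, k_3) = 0xB3
s_6 = InvRound(s_5, k_2) = 0xBB
s_7 = InvRound(s_6, k_1) = 0xD6
s_8 = InvRound(s_7, k_0) = 0xC3

0xC3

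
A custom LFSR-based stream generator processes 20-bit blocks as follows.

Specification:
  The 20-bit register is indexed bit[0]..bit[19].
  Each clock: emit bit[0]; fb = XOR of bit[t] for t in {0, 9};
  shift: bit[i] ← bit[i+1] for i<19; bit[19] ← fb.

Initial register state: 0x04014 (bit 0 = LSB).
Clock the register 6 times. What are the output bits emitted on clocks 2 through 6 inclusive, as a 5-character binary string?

01010

reg_0 = 0x04014
clock 1: out=0, reg = 0x0200A
clock 2: out=0, reg = 0x01005
clock 3: out=1, reg = 0x80802
clock 4: out=0, reg = 0x40401
clock 5: out=1, reg = 0xA0200
clock 6: out=0, reg = 0xD0100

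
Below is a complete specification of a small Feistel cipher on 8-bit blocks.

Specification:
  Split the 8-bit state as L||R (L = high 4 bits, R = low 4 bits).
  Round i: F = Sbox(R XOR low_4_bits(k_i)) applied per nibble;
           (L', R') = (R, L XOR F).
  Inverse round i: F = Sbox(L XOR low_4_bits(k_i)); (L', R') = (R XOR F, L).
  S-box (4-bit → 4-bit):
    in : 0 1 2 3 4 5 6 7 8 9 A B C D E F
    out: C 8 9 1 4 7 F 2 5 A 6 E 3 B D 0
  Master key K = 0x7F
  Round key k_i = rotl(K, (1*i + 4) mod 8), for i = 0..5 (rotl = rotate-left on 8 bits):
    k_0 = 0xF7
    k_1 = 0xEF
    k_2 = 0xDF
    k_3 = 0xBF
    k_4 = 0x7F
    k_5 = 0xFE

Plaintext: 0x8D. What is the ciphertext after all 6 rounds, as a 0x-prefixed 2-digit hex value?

0xD6

s_0 = plaintext = 0x8D
s_1 = Round(s_0, k_0) = 0xDE
s_2 = Round(s_1, k_1) = 0xE5
s_3 = Round(s_2, k_2) = 0x58
s_4 = Round(s_3, k_3) = 0x87
s_5 = Round(s_4, k_4) = 0x7D
s_6 = Round(s_5, k_5) = 0xD6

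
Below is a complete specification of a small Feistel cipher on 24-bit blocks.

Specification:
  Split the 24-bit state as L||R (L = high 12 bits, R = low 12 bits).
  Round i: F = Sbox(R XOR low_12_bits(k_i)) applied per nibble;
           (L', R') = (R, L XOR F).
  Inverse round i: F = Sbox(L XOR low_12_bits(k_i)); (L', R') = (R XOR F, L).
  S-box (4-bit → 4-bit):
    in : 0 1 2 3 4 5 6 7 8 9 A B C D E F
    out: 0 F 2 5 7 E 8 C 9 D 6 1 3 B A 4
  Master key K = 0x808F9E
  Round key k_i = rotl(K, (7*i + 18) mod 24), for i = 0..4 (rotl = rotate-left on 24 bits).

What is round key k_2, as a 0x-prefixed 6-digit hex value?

K = 0x808F9E
k_0 = rotl(K, (7*0+18) mod 24) = rotl(K, 18) = 0x7A023E
k_1 = rotl(K, (7*1+18) mod 24) = rotl(K, 1) = 0x011F3D
k_2 = rotl(K, (7*2+18) mod 24) = rotl(K, 8) = 0x8F9E80

0x8F9E80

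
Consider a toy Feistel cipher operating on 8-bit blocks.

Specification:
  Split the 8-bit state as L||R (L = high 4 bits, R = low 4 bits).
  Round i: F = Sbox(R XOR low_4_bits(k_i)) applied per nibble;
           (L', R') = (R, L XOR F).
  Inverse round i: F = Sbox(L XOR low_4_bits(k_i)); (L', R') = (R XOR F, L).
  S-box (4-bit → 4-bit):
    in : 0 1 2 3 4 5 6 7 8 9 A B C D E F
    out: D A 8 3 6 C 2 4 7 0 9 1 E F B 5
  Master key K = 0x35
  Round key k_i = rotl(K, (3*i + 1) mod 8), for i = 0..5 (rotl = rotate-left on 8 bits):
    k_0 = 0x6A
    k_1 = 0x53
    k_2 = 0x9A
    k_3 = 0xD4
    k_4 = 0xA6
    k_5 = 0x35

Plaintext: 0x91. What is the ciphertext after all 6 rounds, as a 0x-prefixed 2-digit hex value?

s_0 = plaintext = 0x91
s_1 = Round(s_0, k_0) = 0x18
s_2 = Round(s_1, k_1) = 0x80
s_3 = Round(s_2, k_2) = 0x01
s_4 = Round(s_3, k_3) = 0x1C
s_5 = Round(s_4, k_4) = 0xC8
s_6 = Round(s_5, k_5) = 0x83

0x83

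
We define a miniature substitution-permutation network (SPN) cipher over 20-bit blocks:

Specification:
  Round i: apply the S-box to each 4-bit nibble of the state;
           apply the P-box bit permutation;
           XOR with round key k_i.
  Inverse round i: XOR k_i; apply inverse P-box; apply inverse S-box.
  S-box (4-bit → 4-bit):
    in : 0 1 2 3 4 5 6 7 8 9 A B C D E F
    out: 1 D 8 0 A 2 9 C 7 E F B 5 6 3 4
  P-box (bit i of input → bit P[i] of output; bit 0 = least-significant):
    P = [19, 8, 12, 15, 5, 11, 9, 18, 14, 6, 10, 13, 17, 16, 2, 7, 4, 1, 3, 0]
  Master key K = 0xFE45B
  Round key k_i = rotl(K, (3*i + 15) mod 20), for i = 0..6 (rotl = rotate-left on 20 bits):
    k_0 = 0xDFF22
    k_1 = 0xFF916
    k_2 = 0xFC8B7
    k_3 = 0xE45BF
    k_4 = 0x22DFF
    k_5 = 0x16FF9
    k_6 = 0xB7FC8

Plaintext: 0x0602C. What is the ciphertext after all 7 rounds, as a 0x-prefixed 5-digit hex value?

s_0 = plaintext = 0x0602C
s_1 = Round(s_0, k_0) = 0x3AFB2
s_2 = Round(s_1, k_1) = 0x875B2
s_3 = Round(s_2, k_2) = 0xB4049
s_4 = Round(s_3, k_3) = 0xB9C2C
s_5 = Round(s_4, k_4) = 0xF7968
s_6 = Round(s_5, k_5) = 0xD5A15
s_7 = Round(s_6, k_6) = 0xE18A2

0xE18A2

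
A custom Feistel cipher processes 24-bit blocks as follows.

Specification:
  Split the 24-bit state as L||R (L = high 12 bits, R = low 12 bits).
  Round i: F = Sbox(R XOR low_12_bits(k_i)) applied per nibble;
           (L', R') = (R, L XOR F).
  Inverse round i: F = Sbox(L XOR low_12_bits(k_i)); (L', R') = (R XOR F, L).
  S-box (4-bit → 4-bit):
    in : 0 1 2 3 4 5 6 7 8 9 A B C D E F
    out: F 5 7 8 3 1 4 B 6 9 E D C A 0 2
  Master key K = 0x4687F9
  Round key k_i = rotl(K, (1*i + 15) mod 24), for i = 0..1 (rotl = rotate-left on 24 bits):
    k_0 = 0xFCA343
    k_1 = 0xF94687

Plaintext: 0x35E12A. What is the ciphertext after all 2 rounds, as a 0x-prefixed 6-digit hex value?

0x4176B5

s_0 = plaintext = 0x35E12A
s_1 = Round(s_0, k_0) = 0x12A417
s_2 = Round(s_1, k_1) = 0x4176B5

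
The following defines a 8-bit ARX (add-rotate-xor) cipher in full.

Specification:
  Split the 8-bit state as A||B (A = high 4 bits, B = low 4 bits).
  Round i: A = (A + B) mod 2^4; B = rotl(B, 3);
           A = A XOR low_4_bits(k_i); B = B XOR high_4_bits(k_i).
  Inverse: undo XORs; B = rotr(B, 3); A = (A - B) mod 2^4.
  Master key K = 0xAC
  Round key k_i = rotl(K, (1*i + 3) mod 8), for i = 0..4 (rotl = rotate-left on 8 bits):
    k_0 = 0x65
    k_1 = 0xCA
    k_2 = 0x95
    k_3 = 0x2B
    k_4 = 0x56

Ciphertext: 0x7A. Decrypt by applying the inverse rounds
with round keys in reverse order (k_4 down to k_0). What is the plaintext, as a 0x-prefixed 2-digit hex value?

0xBE

s_0 = ciphertext = 0x7A
s_1 = InvRound(s_0, k_4) = 0x2F
s_2 = InvRound(s_1, k_3) = 0xEB
s_3 = InvRound(s_2, k_2) = 0x74
s_4 = InvRound(s_3, k_1) = 0xC1
s_5 = InvRound(s_4, k_0) = 0xBE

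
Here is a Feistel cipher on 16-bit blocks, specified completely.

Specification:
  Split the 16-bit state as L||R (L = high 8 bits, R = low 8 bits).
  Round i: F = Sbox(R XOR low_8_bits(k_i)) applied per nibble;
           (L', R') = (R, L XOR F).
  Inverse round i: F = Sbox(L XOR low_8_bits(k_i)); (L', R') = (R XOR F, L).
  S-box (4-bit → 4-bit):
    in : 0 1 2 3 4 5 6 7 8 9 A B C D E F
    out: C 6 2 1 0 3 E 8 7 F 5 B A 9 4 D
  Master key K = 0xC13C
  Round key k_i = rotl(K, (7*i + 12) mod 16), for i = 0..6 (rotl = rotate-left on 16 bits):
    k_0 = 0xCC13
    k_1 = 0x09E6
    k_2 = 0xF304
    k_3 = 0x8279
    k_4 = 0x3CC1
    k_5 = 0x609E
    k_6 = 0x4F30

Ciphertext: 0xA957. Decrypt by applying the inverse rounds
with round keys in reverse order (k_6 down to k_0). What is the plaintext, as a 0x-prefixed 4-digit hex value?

s_0 = ciphertext = 0xA957
s_1 = InvRound(s_0, k_6) = 0xA8A9
s_2 = InvRound(s_1, k_5) = 0xB7A8
s_3 = InvRound(s_2, k_4) = 0x26B7
s_4 = InvRound(s_3, k_3) = 0x8A26
s_5 = InvRound(s_4, k_2) = 0x528A
s_6 = InvRound(s_5, k_1) = 0x3A52
s_7 = InvRound(s_6, k_0) = 0x7D3A

0x7D3A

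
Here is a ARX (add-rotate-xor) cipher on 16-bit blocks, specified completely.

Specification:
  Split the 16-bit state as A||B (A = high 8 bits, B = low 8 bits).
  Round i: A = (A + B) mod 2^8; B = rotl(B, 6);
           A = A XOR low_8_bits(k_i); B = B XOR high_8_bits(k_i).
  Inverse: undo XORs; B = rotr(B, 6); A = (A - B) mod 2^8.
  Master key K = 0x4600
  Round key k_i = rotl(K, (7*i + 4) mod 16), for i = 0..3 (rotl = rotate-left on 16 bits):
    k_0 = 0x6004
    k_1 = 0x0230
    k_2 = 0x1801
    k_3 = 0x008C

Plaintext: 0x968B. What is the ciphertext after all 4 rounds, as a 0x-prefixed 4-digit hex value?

0x642C

s_0 = plaintext = 0x968B
s_1 = Round(s_0, k_0) = 0x2582
s_2 = Round(s_1, k_1) = 0x97A2
s_3 = Round(s_2, k_2) = 0x38B0
s_4 = Round(s_3, k_3) = 0x642C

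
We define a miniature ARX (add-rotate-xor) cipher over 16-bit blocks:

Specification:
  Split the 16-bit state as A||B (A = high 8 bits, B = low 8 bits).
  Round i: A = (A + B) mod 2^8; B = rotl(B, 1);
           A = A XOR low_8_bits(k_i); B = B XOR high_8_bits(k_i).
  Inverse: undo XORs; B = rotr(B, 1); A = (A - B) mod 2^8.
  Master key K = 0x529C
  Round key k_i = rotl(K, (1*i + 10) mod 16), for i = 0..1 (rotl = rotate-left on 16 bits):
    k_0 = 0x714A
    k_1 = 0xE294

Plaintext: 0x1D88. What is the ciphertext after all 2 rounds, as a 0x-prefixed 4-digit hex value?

0xDB22

s_0 = plaintext = 0x1D88
s_1 = Round(s_0, k_0) = 0xEF60
s_2 = Round(s_1, k_1) = 0xDB22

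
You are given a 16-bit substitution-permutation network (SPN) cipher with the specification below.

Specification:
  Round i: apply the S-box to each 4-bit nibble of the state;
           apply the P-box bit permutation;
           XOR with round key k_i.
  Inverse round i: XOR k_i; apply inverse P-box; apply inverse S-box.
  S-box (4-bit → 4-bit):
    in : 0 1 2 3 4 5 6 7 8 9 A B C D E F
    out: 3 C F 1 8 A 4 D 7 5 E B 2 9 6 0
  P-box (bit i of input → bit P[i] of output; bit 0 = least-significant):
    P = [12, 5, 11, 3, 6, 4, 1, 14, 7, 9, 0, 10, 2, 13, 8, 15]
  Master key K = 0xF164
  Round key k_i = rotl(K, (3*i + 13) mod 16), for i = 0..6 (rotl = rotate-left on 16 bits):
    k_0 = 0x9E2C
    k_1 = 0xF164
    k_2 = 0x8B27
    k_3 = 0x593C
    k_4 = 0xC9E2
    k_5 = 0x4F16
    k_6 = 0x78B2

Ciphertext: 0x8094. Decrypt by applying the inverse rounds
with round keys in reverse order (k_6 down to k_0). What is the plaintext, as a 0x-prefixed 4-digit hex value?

s_0 = ciphertext = 0x8094
s_1 = InvRound(s_0, k_6) = 0xBF18
s_2 = InvRound(s_1, k_5) = 0xBF1D
s_3 = InvRound(s_2, k_4) = 0x022B
s_4 = InvRound(s_3, k_3) = 0x9EA9
s_5 = InvRound(s_4, k_2) = 0x9D6D
s_6 = InvRound(s_5, k_1) = 0xC141
s_7 = InvRound(s_6, k_0) = 0x9AD2

0x9AD2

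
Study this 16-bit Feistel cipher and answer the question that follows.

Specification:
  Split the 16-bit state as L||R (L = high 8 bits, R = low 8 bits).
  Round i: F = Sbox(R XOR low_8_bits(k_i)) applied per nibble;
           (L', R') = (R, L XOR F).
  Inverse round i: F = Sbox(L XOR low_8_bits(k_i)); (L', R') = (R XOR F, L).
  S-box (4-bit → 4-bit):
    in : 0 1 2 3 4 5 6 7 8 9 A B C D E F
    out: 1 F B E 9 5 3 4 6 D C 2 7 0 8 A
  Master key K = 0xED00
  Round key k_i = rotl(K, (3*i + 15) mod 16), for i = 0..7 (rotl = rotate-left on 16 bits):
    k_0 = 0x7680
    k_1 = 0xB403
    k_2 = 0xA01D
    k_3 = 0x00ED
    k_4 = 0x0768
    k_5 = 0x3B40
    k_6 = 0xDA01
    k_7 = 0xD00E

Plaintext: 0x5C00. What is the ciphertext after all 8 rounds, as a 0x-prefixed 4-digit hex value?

0xDA64

s_0 = plaintext = 0x5C00
s_1 = Round(s_0, k_0) = 0x003D
s_2 = Round(s_1, k_1) = 0x3DE8
s_3 = Round(s_2, k_2) = 0xE898
s_4 = Round(s_3, k_3) = 0x98AD
s_5 = Round(s_4, k_4) = 0xADED
s_6 = Round(s_5, k_5) = 0xED6D
s_7 = Round(s_6, k_6) = 0x6DDA
s_8 = Round(s_7, k_7) = 0xDA64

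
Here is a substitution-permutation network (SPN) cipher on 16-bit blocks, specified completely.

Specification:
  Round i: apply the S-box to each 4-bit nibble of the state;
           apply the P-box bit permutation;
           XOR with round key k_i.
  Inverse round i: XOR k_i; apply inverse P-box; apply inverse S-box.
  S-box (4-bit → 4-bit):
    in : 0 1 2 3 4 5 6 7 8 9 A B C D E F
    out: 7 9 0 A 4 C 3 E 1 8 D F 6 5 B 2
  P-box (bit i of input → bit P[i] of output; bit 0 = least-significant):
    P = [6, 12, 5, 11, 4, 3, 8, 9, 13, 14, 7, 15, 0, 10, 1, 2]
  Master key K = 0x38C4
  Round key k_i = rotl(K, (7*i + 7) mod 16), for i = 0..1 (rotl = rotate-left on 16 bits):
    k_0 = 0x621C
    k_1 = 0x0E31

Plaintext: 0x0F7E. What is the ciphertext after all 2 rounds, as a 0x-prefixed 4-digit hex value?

0x3195

s_0 = plaintext = 0x0F7E
s_1 = Round(s_0, k_0) = 0x3D57
s_2 = Round(s_1, k_1) = 0x3195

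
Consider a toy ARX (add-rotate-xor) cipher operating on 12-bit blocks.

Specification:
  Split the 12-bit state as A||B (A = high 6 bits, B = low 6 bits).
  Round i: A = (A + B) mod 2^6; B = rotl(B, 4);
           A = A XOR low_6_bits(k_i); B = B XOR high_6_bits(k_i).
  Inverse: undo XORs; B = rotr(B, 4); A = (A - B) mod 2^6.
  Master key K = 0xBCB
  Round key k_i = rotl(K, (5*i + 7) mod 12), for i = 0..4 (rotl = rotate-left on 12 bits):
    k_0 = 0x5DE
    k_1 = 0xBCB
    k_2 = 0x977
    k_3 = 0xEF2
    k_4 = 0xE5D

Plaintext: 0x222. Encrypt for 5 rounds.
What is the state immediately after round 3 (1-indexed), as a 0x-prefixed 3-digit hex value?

0xFE1

s_0 = plaintext = 0x222
s_1 = Round(s_0, k_0) = 0xD3F
s_2 = Round(s_1, k_1) = 0xE10
s_3 = Round(s_2, k_2) = 0xFE1
s_4 = Round(s_3, k_3) = 0x4A3
s_5 = Round(s_4, k_4) = 0xA01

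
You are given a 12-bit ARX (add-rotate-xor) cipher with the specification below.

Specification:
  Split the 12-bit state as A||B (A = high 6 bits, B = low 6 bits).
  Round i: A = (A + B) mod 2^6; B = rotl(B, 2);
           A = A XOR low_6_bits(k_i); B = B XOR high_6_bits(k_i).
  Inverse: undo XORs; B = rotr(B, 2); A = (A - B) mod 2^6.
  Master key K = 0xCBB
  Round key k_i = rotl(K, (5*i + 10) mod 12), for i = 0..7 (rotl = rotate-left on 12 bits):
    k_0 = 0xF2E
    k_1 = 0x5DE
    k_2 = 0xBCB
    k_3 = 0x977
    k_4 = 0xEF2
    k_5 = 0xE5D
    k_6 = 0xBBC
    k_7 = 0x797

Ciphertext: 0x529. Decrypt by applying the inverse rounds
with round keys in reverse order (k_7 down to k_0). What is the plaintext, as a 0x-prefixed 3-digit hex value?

s_0 = ciphertext = 0x529
s_1 = InvRound(s_0, k_7) = 0x1BD
s_2 = InvRound(s_1, k_6) = 0x1B4
s_3 = InvRound(s_2, k_5) = 0x213
s_4 = InvRound(s_3, k_4) = 0xC0A
s_5 = InvRound(s_4, k_3) = 0x33B
s_6 = InvRound(s_5, k_2) = 0x085
s_7 = InvRound(s_6, k_1) = 0xE24
s_8 = InvRound(s_7, k_0) = 0x406

0x406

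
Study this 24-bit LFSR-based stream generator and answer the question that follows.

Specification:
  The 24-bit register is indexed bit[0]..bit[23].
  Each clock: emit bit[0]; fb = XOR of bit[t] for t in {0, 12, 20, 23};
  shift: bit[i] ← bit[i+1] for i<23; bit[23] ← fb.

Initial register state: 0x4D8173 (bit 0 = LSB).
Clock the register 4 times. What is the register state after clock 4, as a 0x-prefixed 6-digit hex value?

reg_0 = 0x4D8173
clock 1: out=1, reg = 0xA6C0B9
clock 2: out=1, reg = 0x53605C
clock 3: out=0, reg = 0xA9B02E
clock 4: out=0, reg = 0x54D817

0x54D817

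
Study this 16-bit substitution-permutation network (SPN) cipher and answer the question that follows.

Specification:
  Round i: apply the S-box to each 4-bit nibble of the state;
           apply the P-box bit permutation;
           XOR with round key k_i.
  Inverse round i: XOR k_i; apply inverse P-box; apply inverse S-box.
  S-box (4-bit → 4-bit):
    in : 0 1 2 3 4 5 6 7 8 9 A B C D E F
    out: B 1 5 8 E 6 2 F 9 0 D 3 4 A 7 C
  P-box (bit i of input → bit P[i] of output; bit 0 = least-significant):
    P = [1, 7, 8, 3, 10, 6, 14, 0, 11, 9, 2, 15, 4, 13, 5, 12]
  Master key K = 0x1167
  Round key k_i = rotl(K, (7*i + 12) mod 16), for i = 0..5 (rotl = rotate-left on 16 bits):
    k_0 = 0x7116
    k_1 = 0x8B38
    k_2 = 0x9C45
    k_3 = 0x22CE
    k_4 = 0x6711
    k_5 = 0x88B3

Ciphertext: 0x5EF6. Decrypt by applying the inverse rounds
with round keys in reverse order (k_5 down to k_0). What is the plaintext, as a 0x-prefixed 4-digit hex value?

s_0 = ciphertext = 0x5EF6
s_1 = InvRound(s_0, k_5) = 0x3479
s_2 = InvRound(s_1, k_4) = 0xF65F
s_3 = InvRound(s_2, k_3) = 0x83A6
s_4 = InvRound(s_3, k_2) = 0xFB0E
s_5 = InvRound(s_4, k_1) = 0x7CC1
s_6 = InvRound(s_5, k_0) = 0x120E

0x120E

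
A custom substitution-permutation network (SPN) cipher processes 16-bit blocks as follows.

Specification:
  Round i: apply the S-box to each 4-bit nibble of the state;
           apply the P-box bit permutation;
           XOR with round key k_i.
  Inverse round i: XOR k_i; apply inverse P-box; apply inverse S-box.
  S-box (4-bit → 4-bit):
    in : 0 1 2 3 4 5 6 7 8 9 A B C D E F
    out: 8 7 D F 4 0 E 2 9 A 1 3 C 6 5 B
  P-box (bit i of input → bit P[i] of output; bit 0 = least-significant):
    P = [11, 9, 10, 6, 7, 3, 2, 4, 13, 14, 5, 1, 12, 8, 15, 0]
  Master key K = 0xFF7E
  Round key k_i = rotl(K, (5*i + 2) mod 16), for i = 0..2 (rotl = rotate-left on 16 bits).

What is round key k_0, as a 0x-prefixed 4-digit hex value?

0xFDFB

K = 0xFF7E
k_0 = rotl(K, (5*0+2) mod 16) = rotl(K, 2) = 0xFDFB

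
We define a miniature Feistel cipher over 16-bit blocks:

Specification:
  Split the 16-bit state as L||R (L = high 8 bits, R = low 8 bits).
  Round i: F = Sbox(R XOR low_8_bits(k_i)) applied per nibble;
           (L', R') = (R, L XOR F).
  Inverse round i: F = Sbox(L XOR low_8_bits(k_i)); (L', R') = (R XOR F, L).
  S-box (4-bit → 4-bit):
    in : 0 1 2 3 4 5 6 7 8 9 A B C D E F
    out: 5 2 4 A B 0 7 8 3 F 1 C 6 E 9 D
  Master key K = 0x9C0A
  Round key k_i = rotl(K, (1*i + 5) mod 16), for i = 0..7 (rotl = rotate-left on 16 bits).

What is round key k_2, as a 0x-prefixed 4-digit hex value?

0x054E

K = 0x9C0A
k_0 = rotl(K, (1*0+5) mod 16) = rotl(K, 5) = 0x8153
k_1 = rotl(K, (1*1+5) mod 16) = rotl(K, 6) = 0x02A7
k_2 = rotl(K, (1*2+5) mod 16) = rotl(K, 7) = 0x054E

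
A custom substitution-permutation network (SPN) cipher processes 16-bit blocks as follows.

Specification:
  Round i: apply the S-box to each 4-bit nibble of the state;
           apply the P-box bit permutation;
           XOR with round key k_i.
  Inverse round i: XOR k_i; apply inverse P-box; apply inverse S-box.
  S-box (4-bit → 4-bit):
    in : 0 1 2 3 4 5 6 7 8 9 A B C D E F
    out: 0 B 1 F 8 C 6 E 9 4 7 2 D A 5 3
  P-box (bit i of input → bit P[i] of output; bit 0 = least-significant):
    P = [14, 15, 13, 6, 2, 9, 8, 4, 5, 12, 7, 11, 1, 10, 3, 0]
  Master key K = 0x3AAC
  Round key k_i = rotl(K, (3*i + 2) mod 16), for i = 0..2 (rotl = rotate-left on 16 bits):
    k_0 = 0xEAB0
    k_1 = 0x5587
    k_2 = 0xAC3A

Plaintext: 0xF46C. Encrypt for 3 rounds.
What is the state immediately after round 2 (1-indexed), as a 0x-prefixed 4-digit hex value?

0x1F00

s_0 = plaintext = 0xF46C
s_1 = Round(s_0, k_0) = 0x85F2
s_2 = Round(s_1, k_1) = 0x1F00
s_3 = Round(s_2, k_2) = 0xB819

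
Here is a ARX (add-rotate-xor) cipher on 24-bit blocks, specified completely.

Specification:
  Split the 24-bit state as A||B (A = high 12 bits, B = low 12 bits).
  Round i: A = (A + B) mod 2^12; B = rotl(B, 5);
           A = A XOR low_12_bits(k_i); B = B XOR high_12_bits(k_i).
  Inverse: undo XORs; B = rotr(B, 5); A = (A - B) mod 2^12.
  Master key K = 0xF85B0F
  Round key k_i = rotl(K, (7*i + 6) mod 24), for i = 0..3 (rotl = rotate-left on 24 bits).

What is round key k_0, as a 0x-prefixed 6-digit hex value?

K = 0xF85B0F
k_0 = rotl(K, (7*0+6) mod 24) = rotl(K, 6) = 0x16C3FE

0x16C3FE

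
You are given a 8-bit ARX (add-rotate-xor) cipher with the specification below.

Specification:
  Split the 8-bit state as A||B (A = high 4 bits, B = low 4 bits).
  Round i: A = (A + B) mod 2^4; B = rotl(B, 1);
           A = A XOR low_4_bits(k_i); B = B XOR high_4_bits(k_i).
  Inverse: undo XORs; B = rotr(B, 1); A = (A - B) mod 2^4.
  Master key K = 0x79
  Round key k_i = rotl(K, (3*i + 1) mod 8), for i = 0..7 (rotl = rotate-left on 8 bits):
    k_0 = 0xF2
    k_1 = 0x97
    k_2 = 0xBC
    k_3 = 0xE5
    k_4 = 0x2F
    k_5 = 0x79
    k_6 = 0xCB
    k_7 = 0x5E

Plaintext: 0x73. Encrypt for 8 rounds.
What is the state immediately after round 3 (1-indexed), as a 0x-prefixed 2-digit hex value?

0xCE

s_0 = plaintext = 0x73
s_1 = Round(s_0, k_0) = 0x89
s_2 = Round(s_1, k_1) = 0x6A
s_3 = Round(s_2, k_2) = 0xCE
s_4 = Round(s_3, k_3) = 0xF3
s_5 = Round(s_4, k_4) = 0xD4
s_6 = Round(s_5, k_5) = 0x8F
s_7 = Round(s_6, k_6) = 0xC3
s_8 = Round(s_7, k_7) = 0x13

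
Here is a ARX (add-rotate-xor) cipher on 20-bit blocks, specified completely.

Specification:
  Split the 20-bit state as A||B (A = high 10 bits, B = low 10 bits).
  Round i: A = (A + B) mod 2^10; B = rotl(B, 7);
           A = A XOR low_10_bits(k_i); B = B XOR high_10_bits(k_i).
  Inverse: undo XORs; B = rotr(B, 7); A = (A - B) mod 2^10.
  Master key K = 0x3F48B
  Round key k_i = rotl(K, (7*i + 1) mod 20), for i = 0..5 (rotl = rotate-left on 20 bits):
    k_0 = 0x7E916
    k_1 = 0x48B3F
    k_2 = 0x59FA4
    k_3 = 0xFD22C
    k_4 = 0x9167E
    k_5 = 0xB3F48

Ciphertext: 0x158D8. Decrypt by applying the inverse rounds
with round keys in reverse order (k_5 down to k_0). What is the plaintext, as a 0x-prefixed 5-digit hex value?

0x08516

s_0 = ciphertext = 0x158D8
s_1 = InvRound(s_0, k_5) = 0x988BC
s_2 = InvRound(s_1, k_4) = 0x13FCD
s_3 = InvRound(s_2, k_3) = 0x26DC8
s_4 = InvRound(s_3, k_2) = 0x71979
s_5 = InvRound(s_4, k_1) = 0x086D8
s_6 = InvRound(s_5, k_0) = 0x08516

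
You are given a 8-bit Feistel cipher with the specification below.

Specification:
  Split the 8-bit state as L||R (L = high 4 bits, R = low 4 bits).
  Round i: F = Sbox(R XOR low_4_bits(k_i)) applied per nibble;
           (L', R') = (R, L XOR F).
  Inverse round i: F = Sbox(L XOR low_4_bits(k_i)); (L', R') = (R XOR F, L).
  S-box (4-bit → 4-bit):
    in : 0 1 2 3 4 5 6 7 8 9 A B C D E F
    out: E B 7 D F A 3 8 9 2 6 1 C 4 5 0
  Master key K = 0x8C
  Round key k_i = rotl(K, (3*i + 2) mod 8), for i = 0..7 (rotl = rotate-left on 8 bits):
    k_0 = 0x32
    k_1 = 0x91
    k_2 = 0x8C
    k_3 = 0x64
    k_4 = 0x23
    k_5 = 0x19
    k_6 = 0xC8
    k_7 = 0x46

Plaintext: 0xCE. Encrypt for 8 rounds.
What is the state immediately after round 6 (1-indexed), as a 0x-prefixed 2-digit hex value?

s_0 = plaintext = 0xCE
s_1 = Round(s_0, k_0) = 0xE0
s_2 = Round(s_1, k_1) = 0x05
s_3 = Round(s_2, k_2) = 0x52
s_4 = Round(s_3, k_3) = 0x26
s_5 = Round(s_4, k_4) = 0x68
s_6 = Round(s_5, k_5) = 0x8D
s_7 = Round(s_6, k_6) = 0xD2
s_8 = Round(s_7, k_7) = 0x22

0x8D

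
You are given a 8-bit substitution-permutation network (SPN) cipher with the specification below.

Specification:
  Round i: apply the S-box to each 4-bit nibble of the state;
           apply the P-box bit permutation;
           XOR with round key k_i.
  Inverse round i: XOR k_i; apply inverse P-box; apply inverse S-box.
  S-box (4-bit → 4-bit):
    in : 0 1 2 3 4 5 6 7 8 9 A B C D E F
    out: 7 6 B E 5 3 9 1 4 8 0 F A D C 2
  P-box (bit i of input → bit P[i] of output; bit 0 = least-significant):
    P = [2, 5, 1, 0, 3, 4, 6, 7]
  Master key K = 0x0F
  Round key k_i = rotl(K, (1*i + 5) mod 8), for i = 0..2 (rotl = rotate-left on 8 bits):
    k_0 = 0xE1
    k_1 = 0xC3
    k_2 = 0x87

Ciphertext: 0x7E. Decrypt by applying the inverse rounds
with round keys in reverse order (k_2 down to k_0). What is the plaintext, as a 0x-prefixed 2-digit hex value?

s_0 = ciphertext = 0x7E
s_1 = InvRound(s_0, k_2) = 0xBC
s_2 = InvRound(s_1, k_1) = 0x0B
s_3 = InvRound(s_2, k_0) = 0xD1

0xD1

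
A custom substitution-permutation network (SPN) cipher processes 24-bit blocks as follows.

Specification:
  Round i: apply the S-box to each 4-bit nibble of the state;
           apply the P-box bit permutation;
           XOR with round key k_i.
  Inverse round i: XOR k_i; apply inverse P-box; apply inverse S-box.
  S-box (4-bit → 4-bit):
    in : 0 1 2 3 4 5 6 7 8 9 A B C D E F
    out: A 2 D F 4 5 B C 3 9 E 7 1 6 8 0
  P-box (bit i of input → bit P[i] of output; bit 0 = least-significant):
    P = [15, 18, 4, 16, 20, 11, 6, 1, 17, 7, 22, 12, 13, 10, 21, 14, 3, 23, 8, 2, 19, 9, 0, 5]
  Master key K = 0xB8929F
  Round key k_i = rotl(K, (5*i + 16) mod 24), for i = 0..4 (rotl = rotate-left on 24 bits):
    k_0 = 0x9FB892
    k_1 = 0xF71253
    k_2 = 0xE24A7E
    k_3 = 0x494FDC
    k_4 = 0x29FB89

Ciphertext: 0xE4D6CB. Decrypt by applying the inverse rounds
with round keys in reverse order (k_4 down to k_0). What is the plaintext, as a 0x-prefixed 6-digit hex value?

0xFA5A8D

s_0 = ciphertext = 0xE4D6CB
s_1 = InvRound(s_0, k_4) = 0xCD84A0
s_2 = InvRound(s_1, k_3) = 0x03EFDB
s_3 = InvRound(s_2, k_2) = 0x7ABDF9
s_4 = InvRound(s_3, k_1) = 0x6B8106
s_5 = InvRound(s_4, k_0) = 0xFA5A8D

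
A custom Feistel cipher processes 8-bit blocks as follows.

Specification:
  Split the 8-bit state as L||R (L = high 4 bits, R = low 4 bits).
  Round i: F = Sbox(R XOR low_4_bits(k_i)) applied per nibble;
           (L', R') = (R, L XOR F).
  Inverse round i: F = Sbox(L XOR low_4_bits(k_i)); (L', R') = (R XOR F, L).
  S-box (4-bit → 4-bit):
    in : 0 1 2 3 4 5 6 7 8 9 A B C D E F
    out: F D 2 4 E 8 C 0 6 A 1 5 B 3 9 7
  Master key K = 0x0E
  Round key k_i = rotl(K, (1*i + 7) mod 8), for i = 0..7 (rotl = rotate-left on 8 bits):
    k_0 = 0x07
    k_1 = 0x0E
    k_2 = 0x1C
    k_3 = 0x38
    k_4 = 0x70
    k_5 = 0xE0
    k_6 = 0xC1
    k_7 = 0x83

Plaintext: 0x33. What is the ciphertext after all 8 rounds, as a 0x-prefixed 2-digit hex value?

0x13

s_0 = plaintext = 0x33
s_1 = Round(s_0, k_0) = 0x3D
s_2 = Round(s_1, k_1) = 0xD7
s_3 = Round(s_2, k_2) = 0x78
s_4 = Round(s_3, k_3) = 0x88
s_5 = Round(s_4, k_4) = 0x8E
s_6 = Round(s_5, k_5) = 0xE1
s_7 = Round(s_6, k_6) = 0x11
s_8 = Round(s_7, k_7) = 0x13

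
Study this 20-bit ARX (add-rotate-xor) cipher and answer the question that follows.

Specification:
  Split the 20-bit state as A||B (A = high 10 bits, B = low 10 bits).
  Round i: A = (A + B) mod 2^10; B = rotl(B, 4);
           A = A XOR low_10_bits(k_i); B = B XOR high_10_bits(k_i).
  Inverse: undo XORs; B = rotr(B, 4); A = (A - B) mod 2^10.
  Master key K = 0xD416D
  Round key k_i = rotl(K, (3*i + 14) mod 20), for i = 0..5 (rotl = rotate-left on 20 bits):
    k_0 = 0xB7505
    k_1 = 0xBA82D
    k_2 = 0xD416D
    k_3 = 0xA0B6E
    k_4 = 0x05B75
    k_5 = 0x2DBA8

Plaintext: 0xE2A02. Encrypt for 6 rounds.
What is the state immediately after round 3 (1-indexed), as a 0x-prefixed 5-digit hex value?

0x1A446

s_0 = plaintext = 0xE2A02
s_1 = Round(s_0, k_0) = 0x226F5
s_2 = Round(s_1, k_1) = 0xD4DB1
s_3 = Round(s_2, k_2) = 0x1A446
s_4 = Round(s_3, k_3) = 0xF06E3
s_5 = Round(s_4, k_4) = 0x7462D
s_6 = Round(s_5, k_5) = 0x15A6E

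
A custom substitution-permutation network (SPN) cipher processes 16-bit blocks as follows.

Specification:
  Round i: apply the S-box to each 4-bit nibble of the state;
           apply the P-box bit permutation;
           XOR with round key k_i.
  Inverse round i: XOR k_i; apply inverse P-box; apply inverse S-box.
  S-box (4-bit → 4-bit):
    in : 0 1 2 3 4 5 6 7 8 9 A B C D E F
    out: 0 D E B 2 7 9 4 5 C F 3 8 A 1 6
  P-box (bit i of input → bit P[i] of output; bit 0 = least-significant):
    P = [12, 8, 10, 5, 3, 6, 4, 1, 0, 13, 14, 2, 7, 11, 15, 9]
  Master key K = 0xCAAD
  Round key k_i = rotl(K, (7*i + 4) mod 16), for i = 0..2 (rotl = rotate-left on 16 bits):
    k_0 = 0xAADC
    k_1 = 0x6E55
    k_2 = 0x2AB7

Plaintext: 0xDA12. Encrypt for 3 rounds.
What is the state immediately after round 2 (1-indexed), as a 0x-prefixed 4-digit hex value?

s_0 = plaintext = 0xDA12
s_1 = Round(s_0, k_0) = 0xC5E3
s_2 = Round(s_1, k_1) = 0x1D7C
s_3 = Round(s_2, k_2) = 0x8803

0x1D7C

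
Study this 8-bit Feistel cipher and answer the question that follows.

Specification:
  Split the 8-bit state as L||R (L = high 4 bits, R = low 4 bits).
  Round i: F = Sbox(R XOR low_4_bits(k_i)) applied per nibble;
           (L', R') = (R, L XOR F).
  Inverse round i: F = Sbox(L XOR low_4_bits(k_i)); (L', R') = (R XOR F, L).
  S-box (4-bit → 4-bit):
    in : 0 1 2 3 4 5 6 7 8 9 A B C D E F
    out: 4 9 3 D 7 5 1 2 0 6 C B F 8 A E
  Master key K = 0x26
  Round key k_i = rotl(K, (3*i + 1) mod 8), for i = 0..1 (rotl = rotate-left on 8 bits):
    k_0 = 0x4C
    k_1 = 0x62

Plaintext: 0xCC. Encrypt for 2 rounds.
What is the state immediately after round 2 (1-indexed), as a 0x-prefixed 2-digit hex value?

s_0 = plaintext = 0xCC
s_1 = Round(s_0, k_0) = 0xC8
s_2 = Round(s_1, k_1) = 0x80

0x80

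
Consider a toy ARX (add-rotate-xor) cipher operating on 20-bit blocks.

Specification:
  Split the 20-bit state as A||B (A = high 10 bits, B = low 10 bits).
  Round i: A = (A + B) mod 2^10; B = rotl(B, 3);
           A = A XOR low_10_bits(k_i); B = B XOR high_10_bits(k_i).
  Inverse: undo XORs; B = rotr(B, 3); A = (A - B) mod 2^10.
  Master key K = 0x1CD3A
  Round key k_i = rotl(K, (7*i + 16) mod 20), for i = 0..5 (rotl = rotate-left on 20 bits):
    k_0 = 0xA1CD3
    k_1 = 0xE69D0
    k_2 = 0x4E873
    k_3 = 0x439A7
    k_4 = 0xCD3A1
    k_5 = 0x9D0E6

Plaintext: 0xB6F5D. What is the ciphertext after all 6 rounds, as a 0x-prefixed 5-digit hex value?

0xB0F97

s_0 = plaintext = 0xB6F5D
s_1 = Round(s_0, k_0) = 0xBAC69
s_2 = Round(s_1, k_1) = 0xA10D2
s_3 = Round(s_2, k_2) = 0xC97AB
s_4 = Round(s_3, k_3) = 0xDDC51
s_5 = Round(s_4, k_4) = 0x1A5BC
s_6 = Round(s_5, k_5) = 0xB0F97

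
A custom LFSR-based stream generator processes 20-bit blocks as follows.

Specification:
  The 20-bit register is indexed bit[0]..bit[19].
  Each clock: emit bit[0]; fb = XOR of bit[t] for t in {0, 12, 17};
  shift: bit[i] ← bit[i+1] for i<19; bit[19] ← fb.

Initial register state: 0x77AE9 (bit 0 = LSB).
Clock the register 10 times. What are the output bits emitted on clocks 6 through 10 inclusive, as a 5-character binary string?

11101

reg_0 = 0x77AE9
clock 1: out=1, reg = 0xBBD74
clock 2: out=0, reg = 0x5DEBA
clock 3: out=0, reg = 0xAEF5D
clock 4: out=1, reg = 0x577AE
clock 5: out=0, reg = 0xABBD7
clock 6: out=1, reg = 0xD5DEB
clock 7: out=1, reg = 0x6AEF5
clock 8: out=1, reg = 0x3577A
clock 9: out=0, reg = 0x1ABBD
clock 10: out=1, reg = 0x8D5DE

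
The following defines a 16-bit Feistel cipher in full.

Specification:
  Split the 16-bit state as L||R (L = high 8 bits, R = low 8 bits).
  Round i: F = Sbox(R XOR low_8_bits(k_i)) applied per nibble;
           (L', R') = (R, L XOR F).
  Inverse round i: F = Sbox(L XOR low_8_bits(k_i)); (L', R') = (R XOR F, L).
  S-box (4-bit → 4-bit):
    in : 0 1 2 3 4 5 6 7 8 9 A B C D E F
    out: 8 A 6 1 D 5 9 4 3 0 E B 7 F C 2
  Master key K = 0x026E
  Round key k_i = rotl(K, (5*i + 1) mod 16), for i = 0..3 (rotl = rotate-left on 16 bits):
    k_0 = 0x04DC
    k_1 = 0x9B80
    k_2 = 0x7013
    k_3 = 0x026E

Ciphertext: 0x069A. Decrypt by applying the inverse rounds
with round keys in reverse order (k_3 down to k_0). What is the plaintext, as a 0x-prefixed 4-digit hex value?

s_0 = ciphertext = 0x069A
s_1 = InvRound(s_0, k_3) = 0x0906
s_2 = InvRound(s_1, k_2) = 0xA809
s_3 = InvRound(s_2, k_1) = 0x6AA8
s_4 = InvRound(s_3, k_0) = 0x116A

0x116A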